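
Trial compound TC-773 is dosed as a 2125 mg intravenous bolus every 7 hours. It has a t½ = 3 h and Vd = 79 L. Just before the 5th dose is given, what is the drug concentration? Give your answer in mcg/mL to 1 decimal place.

f = (1/2)^(τ/t½) = (1/2)^(7/3) ≈ 0.1984.
C₀ = D/Vd = 2125/79 ≈ 26.899 mcg/mL.
Before the 5th dose, 4 doses have been given. Superposition: Cmin = C₀·(f + f² + … + f^4).
≈ 26.899 × (0.1984 + 0.0394 + 0.0078 + 0.0015) ≈ 26.899 × 0.2471 ≈ 6.647 mcg/mL.

6.6 mcg/mL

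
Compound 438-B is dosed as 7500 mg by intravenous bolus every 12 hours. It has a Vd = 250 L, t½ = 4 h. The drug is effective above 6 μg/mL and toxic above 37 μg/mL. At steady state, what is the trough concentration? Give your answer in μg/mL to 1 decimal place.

The dosing interval is 3 half-lives, so f = 2^(−3) = 0.125.
At steady state, R = 1/(1 − 0.125) = 8/7.
Single-dose peak C₀ = D/Vd = 7500/250 = 30 μg/mL.
Steady-state peak Cmax,ss = C₀·R = 30 × 8/7 ≈ 34.286 μg/mL.
Steady-state trough Cmin,ss = Cmax,ss·f ≈ 34.286 × 0.125 ≈ 4.286 μg/mL.
Trough 4.3 μg/mL vs MEC 6 μg/mL: subtherapeutic.

4.3 μg/mL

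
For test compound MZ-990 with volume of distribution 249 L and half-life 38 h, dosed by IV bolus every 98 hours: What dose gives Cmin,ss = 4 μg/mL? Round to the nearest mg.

4955 mg

τ/t½ = 98/38 ≈ 2.5789, so f = (1/2)^(98/38) ≈ 0.167363.
Cmin,ss = (D/Vd)·f/(1−f), so D = Cmin,ss·Vd·(1−f)/f.
D = 4 × 249 × (1−f)/f ≈ 4 × 249 × 4.97504 ≈ 4955.14 mg.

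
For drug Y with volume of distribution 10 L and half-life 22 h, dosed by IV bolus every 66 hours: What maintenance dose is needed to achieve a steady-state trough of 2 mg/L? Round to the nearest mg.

140 mg

τ/t½ = 66/22 ≈ 3, so f = (1/2)^(66/22) ≈ 0.125000.
Cmin,ss = (D/Vd)·f/(1−f), so D = Cmin,ss·Vd·(1−f)/f.
D = 2 × 10 × (1−f)/f ≈ 2 × 10 × 7.00000 ≈ 140.00 mg.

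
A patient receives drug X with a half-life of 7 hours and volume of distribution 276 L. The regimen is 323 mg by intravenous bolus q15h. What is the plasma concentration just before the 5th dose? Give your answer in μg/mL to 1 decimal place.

f = (1/2)^(τ/t½) = (1/2)^(15/7) ≈ 0.2264.
C₀ = D/Vd = 323/276 ≈ 1.170 μg/mL.
Before the 5th dose, 4 doses have been given. Superposition: Cmin = C₀·(f + f² + … + f^4).
≈ 1.170 × (0.2264 + 0.0513 + 0.0116 + 0.0026) ≈ 1.170 × 0.2919 ≈ 0.342 μg/mL.

0.3 μg/mL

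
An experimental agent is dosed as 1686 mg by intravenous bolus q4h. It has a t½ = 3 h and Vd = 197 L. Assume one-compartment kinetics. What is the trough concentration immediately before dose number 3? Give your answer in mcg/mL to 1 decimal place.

4.7 mcg/mL

f = (1/2)^(τ/t½) = (1/2)^(4/3) ≈ 0.3969.
C₀ = D/Vd = 1686/197 ≈ 8.558 mcg/mL.
Before the 3rd dose, 2 doses have been given. Superposition: Cmin = C₀·(f + f²).
≈ 8.558 × (0.3969 + 0.1575) ≈ 8.558 × 0.5544 ≈ 4.745 mcg/mL.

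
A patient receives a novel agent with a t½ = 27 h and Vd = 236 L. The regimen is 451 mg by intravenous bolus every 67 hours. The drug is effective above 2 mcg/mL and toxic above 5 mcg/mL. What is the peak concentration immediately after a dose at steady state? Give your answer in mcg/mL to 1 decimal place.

2.3 mcg/mL

k = ln2/t½ = ln2/27 ≈ 0.025672 h⁻¹; fraction remaining f = e^(−kτ) = e^(−0.025672×67) ≈ 0.1791.
At steady state, accumulation factor R = 1/(1 − e^(−kτ)) ≈ 1.2182.
Single-dose peak C₀ = D/Vd = 451/236 ≈ 1.911 mcg/mL.
Steady-state peak Cmax,ss = C₀·R ≈ 1.911 × 1.2182 ≈ 2.328 mcg/mL.
Peak 2.3 mcg/mL vs MTC 5 mcg/mL: below toxic threshold.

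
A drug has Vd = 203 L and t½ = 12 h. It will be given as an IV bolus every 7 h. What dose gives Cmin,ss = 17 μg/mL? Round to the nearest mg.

τ/t½ = 7/12 ≈ 0.58333, so f = (1/2)^(7/12) ≈ 0.667420.
Cmin,ss = (D/Vd)·f/(1−f), so D = Cmin,ss·Vd·(1−f)/f.
D = 17 × 203 × (1−f)/f ≈ 17 × 203 × 0.49831 ≈ 1719.67 mg.

1720 mg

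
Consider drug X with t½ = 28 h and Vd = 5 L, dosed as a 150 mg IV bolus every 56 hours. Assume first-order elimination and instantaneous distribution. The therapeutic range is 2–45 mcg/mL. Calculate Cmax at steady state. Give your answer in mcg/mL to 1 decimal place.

The dosing interval is 2 half-lives, so f = 2^(−2) = 0.25.
At steady state, R = 1/(1 − 0.25) = 4/3.
Single-dose peak C₀ = D/Vd = 150/5 = 30 mcg/mL.
Steady-state peak Cmax,ss = C₀·R = 30 × 4/3 ≈ 40.000 mcg/mL.
Peak 40.0 mcg/mL vs MTC 45 mcg/mL: below toxic threshold.

40.0 mcg/mL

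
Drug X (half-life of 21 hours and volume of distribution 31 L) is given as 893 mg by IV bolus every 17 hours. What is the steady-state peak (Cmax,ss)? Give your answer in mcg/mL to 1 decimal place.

k = ln2/t½ = ln2/21 ≈ 0.033007 h⁻¹; fraction remaining f = e^(−kτ) = e^(−0.033007×17) ≈ 0.5706.
At steady state, accumulation factor R = 1/(1 − e^(−kτ)) ≈ 2.3288.
Single-dose peak C₀ = D/Vd = 893/31 ≈ 28.806 mcg/mL.
Steady-state peak Cmax,ss = C₀·R ≈ 28.806 × 2.3288 ≈ 67.083 mcg/mL.

67.1 mcg/mL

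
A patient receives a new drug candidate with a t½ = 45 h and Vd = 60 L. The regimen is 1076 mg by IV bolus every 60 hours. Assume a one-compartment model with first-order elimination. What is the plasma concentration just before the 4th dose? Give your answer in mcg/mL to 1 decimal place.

f = (1/2)^(τ/t½) = (1/2)^(60/45) ≈ 0.3969.
C₀ = D/Vd = 1076/60 ≈ 17.933 mcg/mL.
Before the 4th dose, 3 doses have been given. Superposition: Cmin = C₀·(f + f² + … + f^3).
≈ 17.933 × (0.3969 + 0.1575 + 0.0625) ≈ 17.933 × 0.6169 ≈ 11.063 mcg/mL.

11.1 mcg/mL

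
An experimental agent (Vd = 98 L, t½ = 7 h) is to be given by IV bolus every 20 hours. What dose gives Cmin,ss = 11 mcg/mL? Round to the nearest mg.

6733 mg

τ/t½ = 20/7 ≈ 2.8571, so f = (1/2)^(20/7) ≈ 0.138011.
Cmin,ss = (D/Vd)·f/(1−f), so D = Cmin,ss·Vd·(1−f)/f.
D = 11 × 98 × (1−f)/f ≈ 11 × 98 × 6.24580 ≈ 6732.97 mg.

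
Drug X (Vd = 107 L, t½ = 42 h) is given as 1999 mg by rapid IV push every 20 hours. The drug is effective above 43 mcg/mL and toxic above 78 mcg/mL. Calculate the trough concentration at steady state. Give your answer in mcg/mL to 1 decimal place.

47.8 mcg/mL

Over one 20-h interval, 20/42 ≈ 0.47619 half-lives elapse, leaving f ≈ 0.7189 of each dose.
Accumulation ratio R = 1/(1 − f) ≈ 1/0.2811 ≈ 3.5575.
Single-dose peak C₀ = D/Vd = 1999/107 ≈ 18.682 mcg/mL.
Steady-state peak Cmax,ss = C₀·R ≈ 18.682 × 3.5575 ≈ 66.461 mcg/mL.
Steady-state trough Cmin,ss = Cmax,ss·f ≈ 66.461 × 0.7189 ≈ 47.779 mcg/mL.
Trough 47.8 mcg/mL vs MEC 43 mcg/mL: adequate.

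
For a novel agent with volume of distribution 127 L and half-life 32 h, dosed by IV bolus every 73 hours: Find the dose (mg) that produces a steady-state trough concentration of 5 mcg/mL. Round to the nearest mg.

2452 mg

τ/t½ = 73/32 ≈ 2.2812, so f = (1/2)^(73/32) ≈ 0.205719.
Cmin,ss = (D/Vd)·f/(1−f), so D = Cmin,ss·Vd·(1−f)/f.
D = 5 × 127 × (1−f)/f ≈ 5 × 127 × 3.86100 ≈ 2451.74 mg.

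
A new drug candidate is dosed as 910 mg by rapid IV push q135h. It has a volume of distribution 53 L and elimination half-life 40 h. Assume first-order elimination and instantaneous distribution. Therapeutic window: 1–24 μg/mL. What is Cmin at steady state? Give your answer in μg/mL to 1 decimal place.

1.8 μg/mL

τ/t½ = 135/40 ≈ 3.375, so fraction remaining f = (1/2)^(135/40) ≈ 0.0964.
Each bolus raises the concentration by D/Vd = 910/53 ≈ 17.170 μg/mL.
Steady-state trough Cmin,ss = C₀·f/(1−f) ≈ 17.170 × 0.0964/0.9036 ≈ 1.832 μg/mL.
Trough 1.8 μg/mL vs MEC 1 μg/mL: adequate.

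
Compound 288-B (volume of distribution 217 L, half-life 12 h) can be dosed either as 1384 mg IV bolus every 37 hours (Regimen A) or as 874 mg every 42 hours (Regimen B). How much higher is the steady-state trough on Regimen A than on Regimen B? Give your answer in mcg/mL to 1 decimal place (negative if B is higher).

0.5 mcg/mL

Regimen A: f = (1/2)^(37/12) ≈ 0.1180; Cmin,ss = (1384/217)·f/(1−f) ≈ 0.853 mcg/mL.
Regimen B: f = (1/2)^(42/12) ≈ 0.0884; Cmin,ss = (874/217)·f/(1−f) ≈ 0.391 mcg/mL.
Difference ≈ 0.853 − 0.391 ≈ 0.462 mcg/mL.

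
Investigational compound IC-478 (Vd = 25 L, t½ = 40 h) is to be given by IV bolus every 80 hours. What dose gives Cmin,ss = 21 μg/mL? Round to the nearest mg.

1575 mg

τ/t½ = 80/40 ≈ 2, so f = (1/2)^(80/40) ≈ 0.250000.
Cmin,ss = (D/Vd)·f/(1−f), so D = Cmin,ss·Vd·(1−f)/f.
D = 21 × 25 × (1−f)/f ≈ 21 × 25 × 3.00000 ≈ 1575.00 mg.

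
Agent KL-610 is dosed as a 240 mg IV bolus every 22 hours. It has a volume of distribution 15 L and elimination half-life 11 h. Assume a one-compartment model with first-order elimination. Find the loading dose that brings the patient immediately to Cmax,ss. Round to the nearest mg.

320 mg

f = (1/2)^(22/11) ≈ 0.250000; accumulation ratio R = 1/(1−f) ≈ 1.33333.
Loading dose to hit Cmax,ss on first dose: D_load = D_maint·R ≈ 240 × 1.33333 ≈ 320.00 mg.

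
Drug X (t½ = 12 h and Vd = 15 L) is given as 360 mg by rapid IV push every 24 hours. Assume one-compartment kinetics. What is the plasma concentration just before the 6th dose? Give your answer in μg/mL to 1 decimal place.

8.0 μg/mL

f = (1/2)^(τ/t½) = (1/2)^(24/12) ≈ 0.2500.
C₀ = D/Vd = 360/15 ≈ 24.000 μg/mL.
Before the 6th dose, 5 doses have been given. Superposition: Cmin = C₀·(f + f² + … + f^5).
≈ 24.000 × (0.2500 + 0.0625 + 0.0156 + 0.0039 + 0.0010) ≈ 24.000 × 0.3330 ≈ 7.992 μg/mL.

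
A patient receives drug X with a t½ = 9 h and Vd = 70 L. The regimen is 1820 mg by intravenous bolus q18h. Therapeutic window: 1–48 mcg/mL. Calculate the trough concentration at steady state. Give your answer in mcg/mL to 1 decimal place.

τ = 18 h = 2 half-lives, so f = (1/2)^2 = 0.25.
At steady state, R = 1/(1 − 0.25) = 4/3.
Single-dose peak C₀ = D/Vd = 1820/70 = 26 mcg/mL.
Steady-state peak Cmax,ss = C₀·R = 26 × 4/3 ≈ 34.667 mcg/mL.
Steady-state trough Cmin,ss = Cmax,ss·f ≈ 34.667 × 0.25 ≈ 8.667 mcg/mL.
Trough 8.7 mcg/mL vs MEC 1 mcg/mL: adequate.

8.7 mcg/mL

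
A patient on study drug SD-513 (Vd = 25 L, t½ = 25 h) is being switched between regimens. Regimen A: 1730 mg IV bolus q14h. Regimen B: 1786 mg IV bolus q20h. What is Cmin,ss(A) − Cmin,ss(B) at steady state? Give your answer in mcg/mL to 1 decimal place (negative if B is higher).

Regimen A: f = (1/2)^(14/25) ≈ 0.6783; Cmin,ss = (1730/25)·f/(1−f) ≈ 145.907 mcg/mL.
Regimen B: f = (1/2)^(20/25) ≈ 0.5743; Cmin,ss = (1786/25)·f/(1−f) ≈ 96.378 mcg/mL.
Difference ≈ 145.907 − 96.378 ≈ 49.529 mcg/mL.

49.5 mcg/mL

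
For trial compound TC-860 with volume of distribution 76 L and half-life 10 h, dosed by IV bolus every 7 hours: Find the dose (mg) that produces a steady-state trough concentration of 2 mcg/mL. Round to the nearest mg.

95 mg

τ/t½ = 7/10 ≈ 0.7, so f = (1/2)^(7/10) ≈ 0.615572.
Cmin,ss = (D/Vd)·f/(1−f), so D = Cmin,ss·Vd·(1−f)/f.
D = 2 × 76 × (1−f)/f ≈ 2 × 76 × 0.62451 ≈ 94.93 mg.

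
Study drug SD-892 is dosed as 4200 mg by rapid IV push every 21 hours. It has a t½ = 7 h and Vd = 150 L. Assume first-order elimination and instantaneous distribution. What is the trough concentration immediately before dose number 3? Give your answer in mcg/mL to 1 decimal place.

f = (1/2)^(τ/t½) = (1/2)^(21/7) ≈ 0.1250.
C₀ = D/Vd = 4200/150 ≈ 28.000 mcg/mL.
Before the 3rd dose, 2 doses have been given. Superposition: Cmin = C₀·(f + f²).
≈ 28.000 × (0.1250 + 0.0156) ≈ 28.000 × 0.1406 ≈ 3.937 mcg/mL.

3.9 mcg/mL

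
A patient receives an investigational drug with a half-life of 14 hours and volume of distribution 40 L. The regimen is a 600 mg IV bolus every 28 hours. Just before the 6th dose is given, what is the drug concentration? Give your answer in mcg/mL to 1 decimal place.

f = (1/2)^(τ/t½) = (1/2)^(28/14) ≈ 0.2500.
C₀ = D/Vd = 600/40 ≈ 15.000 mcg/mL.
Before the 6th dose, 5 doses have been given. Superposition: Cmin = C₀·(f + f² + … + f^5).
≈ 15.000 × (0.2500 + 0.0625 + 0.0156 + 0.0039 + 0.0010) ≈ 15.000 × 0.3330 ≈ 4.995 mcg/mL.

5.0 mcg/mL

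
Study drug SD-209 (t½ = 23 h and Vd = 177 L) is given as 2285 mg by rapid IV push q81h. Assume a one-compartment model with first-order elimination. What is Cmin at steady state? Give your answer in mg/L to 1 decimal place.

1.2 mg/L

Over one 81-h interval, 81/23 ≈ 3.5217 half-lives elapse, leaving f ≈ 0.0871 of each dose.
Accumulation ratio R = 1/(1 − f) ≈ 1/0.9129 ≈ 1.0954.
Single-dose peak C₀ = D/Vd = 2285/177 ≈ 12.910 mg/L.
Steady-state peak Cmax,ss = C₀·R ≈ 12.910 × 1.0954 ≈ 14.142 mg/L.
One interval later, Cmin,ss = Cmax,ss·e^(−kτ) ≈ 14.142 × 0.0871 ≈ 1.232 mg/L.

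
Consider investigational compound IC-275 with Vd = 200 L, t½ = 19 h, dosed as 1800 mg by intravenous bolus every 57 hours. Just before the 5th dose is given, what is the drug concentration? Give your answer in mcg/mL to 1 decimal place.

1.3 mcg/mL

f = (1/2)^(τ/t½) = (1/2)^(57/19) ≈ 0.1250.
C₀ = D/Vd = 1800/200 ≈ 9.000 mcg/mL.
Before the 5th dose, 4 doses have been given. Superposition: Cmin = C₀·(f + f² + … + f^4).
≈ 9.000 × (0.1250 + 0.0156 + 0.0020 + 0.0002) ≈ 9.000 × 0.1428 ≈ 1.285 mcg/mL.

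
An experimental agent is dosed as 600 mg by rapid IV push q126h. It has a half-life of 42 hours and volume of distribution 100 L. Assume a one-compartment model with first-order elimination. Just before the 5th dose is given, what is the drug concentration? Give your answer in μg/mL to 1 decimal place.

0.9 μg/mL

f = (1/2)^(τ/t½) = (1/2)^(126/42) ≈ 0.1250.
C₀ = D/Vd = 600/100 ≈ 6.000 μg/mL.
Before the 5th dose, 4 doses have been given. Superposition: Cmin = C₀·(f + f² + … + f^4).
≈ 6.000 × (0.1250 + 0.0156 + 0.0020 + 0.0002) ≈ 6.000 × 0.1428 ≈ 0.857 μg/mL.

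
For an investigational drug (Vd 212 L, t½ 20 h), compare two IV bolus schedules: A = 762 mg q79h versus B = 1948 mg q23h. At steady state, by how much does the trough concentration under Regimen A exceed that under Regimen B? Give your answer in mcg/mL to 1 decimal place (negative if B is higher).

Regimen A: f = (1/2)^(79/20) ≈ 0.0647; Cmin,ss = (762/212)·f/(1−f) ≈ 0.249 mcg/mL.
Regimen B: f = (1/2)^(23/20) ≈ 0.4506; Cmin,ss = (1948/212)·f/(1−f) ≈ 7.536 mcg/mL.
Difference ≈ 0.249 − 7.536 ≈ -7.287 mcg/mL.

-7.3 mcg/mL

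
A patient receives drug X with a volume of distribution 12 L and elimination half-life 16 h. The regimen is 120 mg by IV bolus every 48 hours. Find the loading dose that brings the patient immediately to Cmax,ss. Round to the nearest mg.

137 mg

f = (1/2)^(48/16) ≈ 0.125000; accumulation ratio R = 1/(1−f) ≈ 1.14286.
Loading dose to hit Cmax,ss on first dose: D_load = D_maint·R ≈ 120 × 1.14286 ≈ 137.14 mg.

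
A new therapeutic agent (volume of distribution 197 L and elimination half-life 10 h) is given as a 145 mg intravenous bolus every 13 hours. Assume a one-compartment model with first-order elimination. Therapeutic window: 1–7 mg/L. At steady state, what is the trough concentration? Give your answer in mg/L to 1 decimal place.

0.5 mg/L

τ/t½ = 13/10 ≈ 1.3, so fraction remaining f = (1/2)^(13/10) ≈ 0.4061.
At steady state, accumulation factor R = 1/(1 − e^(−kτ)) ≈ 1.6838.
Single-dose peak C₀ = D/Vd = 145/197 ≈ 0.736 mg/L.
Steady-state peak Cmax,ss = C₀·R ≈ 0.736 × 1.6838 ≈ 1.239 mg/L.
Steady-state trough Cmin,ss = Cmax,ss·f ≈ 1.239 × 0.4061 ≈ 0.503 mg/L.
Trough 0.5 mg/L vs MEC 1 mg/L: subtherapeutic.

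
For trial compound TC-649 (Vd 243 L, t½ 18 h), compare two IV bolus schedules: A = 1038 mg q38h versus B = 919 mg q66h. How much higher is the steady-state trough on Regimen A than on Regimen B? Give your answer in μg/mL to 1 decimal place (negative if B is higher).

1.0 μg/mL

Regimen A: f = (1/2)^(38/18) ≈ 0.2315; Cmin,ss = (1038/243)·f/(1−f) ≈ 1.287 μg/mL.
Regimen B: f = (1/2)^(66/18) ≈ 0.0787; Cmin,ss = (919/243)·f/(1−f) ≈ 0.323 μg/mL.
Difference ≈ 1.287 − 0.323 ≈ 0.964 μg/mL.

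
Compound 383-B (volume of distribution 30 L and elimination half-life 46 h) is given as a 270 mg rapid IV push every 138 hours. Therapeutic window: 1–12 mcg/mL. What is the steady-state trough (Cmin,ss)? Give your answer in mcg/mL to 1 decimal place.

The dosing interval is 3 half-lives, so f = 2^(−3) = 0.125.
At steady state, R = 1/(1 − 0.125) = 8/7.
Single-dose peak C₀ = D/Vd = 270/30 = 9 mcg/mL.
Steady-state peak Cmax,ss = C₀·R = 9 × 8/7 ≈ 10.286 mcg/mL.
Steady-state trough Cmin,ss = Cmax,ss·f ≈ 10.286 × 0.125 ≈ 1.286 mcg/mL.
Trough 1.3 mcg/mL vs MEC 1 mcg/mL: adequate.

1.3 mcg/mL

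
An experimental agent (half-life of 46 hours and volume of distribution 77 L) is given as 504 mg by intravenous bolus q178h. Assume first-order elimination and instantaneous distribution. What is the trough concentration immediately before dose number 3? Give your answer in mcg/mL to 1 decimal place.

0.5 mcg/mL

f = (1/2)^(τ/t½) = (1/2)^(178/46) ≈ 0.0684.
C₀ = D/Vd = 504/77 ≈ 6.545 mcg/mL.
Before the 3rd dose, 2 doses have been given. Superposition: Cmin = C₀·(f + f²).
≈ 6.545 × (0.0684 + 0.0047) ≈ 6.545 × 0.0731 ≈ 0.478 mcg/mL.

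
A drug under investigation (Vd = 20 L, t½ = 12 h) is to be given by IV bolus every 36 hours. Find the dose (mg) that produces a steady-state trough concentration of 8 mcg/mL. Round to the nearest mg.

τ/t½ = 36/12 ≈ 3, so f = (1/2)^(36/12) ≈ 0.125000.
Cmin,ss = (D/Vd)·f/(1−f), so D = Cmin,ss·Vd·(1−f)/f.
D = 8 × 20 × (1−f)/f ≈ 8 × 20 × 7.00000 ≈ 1120.00 mg.

1120 mg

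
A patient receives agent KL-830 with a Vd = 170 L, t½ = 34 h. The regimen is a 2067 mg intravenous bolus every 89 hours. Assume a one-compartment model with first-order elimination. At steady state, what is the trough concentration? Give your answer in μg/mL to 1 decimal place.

k = ln2/t½ = ln2/34 ≈ 0.020387 h⁻¹; fraction remaining f = e^(−kτ) = e^(−0.020387×89) ≈ 0.1629.
Single-dose peak C₀ = D/Vd = 2067/170 ≈ 12.159 μg/mL.
Steady-state trough Cmin,ss = C₀·f/(1−f) ≈ 12.159 × 0.1629/0.8371 ≈ 2.366 μg/mL.

2.4 μg/mL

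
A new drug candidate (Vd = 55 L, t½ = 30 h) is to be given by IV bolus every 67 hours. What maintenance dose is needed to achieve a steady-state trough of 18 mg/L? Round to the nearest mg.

τ/t½ = 67/30 ≈ 2.2333, so f = (1/2)^(67/30) ≈ 0.212667.
Cmin,ss = (D/Vd)·f/(1−f), so D = Cmin,ss·Vd·(1−f)/f.
D = 18 × 55 × (1−f)/f ≈ 18 × 55 × 3.70219 ≈ 3665.17 mg.

3665 mg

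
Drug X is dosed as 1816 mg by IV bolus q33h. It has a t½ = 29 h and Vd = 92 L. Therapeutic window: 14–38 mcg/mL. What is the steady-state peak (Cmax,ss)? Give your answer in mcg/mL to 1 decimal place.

36.2 mcg/mL

Over one 33-h interval, 33/29 ≈ 1.1379 half-lives elapse, leaving f ≈ 0.4544 of each dose.
At steady state, accumulation factor R = 1/(1 − e^(−kτ)) ≈ 1.8328.
Single-dose peak C₀ = D/Vd = 1816/92 ≈ 19.739 mcg/mL.
Steady-state peak Cmax,ss = C₀·R ≈ 19.739 × 1.8328 ≈ 36.178 mcg/mL.
Peak 36.2 mcg/mL vs MTC 38 mcg/mL: below toxic threshold.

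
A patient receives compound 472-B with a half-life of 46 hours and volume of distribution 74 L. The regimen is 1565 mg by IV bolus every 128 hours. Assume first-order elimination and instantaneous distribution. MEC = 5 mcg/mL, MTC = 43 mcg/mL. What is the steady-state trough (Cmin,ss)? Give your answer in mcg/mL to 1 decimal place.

Over one 128-h interval, 128/46 ≈ 2.7826 half-lives elapse, leaving f ≈ 0.1453 of each dose.
Single-dose peak C₀ = D/Vd = 1565/74 ≈ 21.149 mcg/mL.
Steady-state trough Cmin,ss = C₀·f/(1−f) ≈ 21.149 × 0.1453/0.8547 ≈ 3.595 mcg/mL.
Trough 3.6 mcg/mL vs MEC 5 mcg/mL: subtherapeutic.

3.6 mcg/mL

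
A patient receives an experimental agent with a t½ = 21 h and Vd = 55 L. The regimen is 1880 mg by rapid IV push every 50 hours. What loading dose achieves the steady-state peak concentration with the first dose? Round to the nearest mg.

f = (1/2)^(50/21) ≈ 0.191983; accumulation ratio R = 1/(1−f) ≈ 1.23760.
Loading dose to hit Cmax,ss on first dose: D_load = D_maint·R ≈ 1880 × 1.23760 ≈ 2326.69 mg.

2327 mg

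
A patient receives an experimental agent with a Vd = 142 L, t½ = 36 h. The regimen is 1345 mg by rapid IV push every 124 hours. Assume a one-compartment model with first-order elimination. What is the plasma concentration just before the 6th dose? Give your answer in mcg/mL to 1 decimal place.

1.0 mcg/mL

f = (1/2)^(τ/t½) = (1/2)^(124/36) ≈ 0.0919.
C₀ = D/Vd = 1345/142 ≈ 9.472 mcg/mL.
Before the 6th dose, 5 doses have been given. Superposition: Cmin = C₀·(f + f² + … + f^5).
≈ 9.472 × (0.0919 + 0.0084 + 0.0008 + 0.0001 + 0.0000) ≈ 9.472 × 0.1012 ≈ 0.959 mcg/mL.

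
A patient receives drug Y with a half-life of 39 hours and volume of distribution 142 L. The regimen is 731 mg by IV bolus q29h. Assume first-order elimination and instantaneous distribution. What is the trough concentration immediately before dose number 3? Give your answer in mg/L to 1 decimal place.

f = (1/2)^(τ/t½) = (1/2)^(29/39) ≈ 0.5973.
C₀ = D/Vd = 731/142 ≈ 5.148 mg/L.
Before the 3rd dose, 2 doses have been given. Superposition: Cmin = C₀·(f + f²).
≈ 5.148 × (0.5973 + 0.3568) ≈ 5.148 × 0.9541 ≈ 4.912 mg/L.

4.9 mg/L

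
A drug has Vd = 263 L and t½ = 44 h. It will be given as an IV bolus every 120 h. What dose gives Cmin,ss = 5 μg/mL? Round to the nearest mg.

τ/t½ = 120/44 ≈ 2.7273, so f = (1/2)^(120/44) ≈ 0.151011.
Cmin,ss = (D/Vd)·f/(1−f), so D = Cmin,ss·Vd·(1−f)/f.
D = 5 × 263 × (1−f)/f ≈ 5 × 263 × 5.62203 ≈ 7392.97 mg.

7393 mg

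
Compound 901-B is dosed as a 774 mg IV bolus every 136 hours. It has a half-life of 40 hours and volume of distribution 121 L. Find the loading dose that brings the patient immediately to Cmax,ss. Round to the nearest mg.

855 mg

f = (1/2)^(136/40) ≈ 0.094732; accumulation ratio R = 1/(1−f) ≈ 1.10465.
Loading dose to hit Cmax,ss on first dose: D_load = D_maint·R ≈ 774 × 1.10465 ≈ 855.00 mg.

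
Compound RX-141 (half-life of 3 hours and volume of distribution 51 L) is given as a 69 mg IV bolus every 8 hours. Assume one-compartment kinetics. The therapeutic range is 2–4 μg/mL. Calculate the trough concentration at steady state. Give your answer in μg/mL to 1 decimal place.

0.3 μg/mL

τ/t½ = 8/3 ≈ 2.6667, so fraction remaining f = (1/2)^(8/3) ≈ 0.1575.
Each bolus raises the concentration by D/Vd = 69/51 ≈ 1.353 μg/mL.
Steady-state trough Cmin,ss = C₀·f/(1−f) ≈ 1.353 × 0.1575/0.8425 ≈ 0.253 μg/mL.
Trough 0.3 μg/mL vs MEC 2 μg/mL: subtherapeutic.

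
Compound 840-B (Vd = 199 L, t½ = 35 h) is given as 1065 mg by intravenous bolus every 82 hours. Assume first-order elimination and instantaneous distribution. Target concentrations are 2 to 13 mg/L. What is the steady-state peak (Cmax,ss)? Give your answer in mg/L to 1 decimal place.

Over one 82-h interval, 82/35 ≈ 2.3429 half-lives elapse, leaving f ≈ 0.1971 of each dose.
Accumulation ratio R = 1/(1 − f) ≈ 1/0.8029 ≈ 1.2455.
Each bolus raises the concentration by D/Vd = 1065/199 ≈ 5.352 mg/L.
Steady-state peak Cmax,ss = C₀·R ≈ 5.352 × 1.2455 ≈ 6.666 mg/L.
Peak 6.7 mg/L vs MTC 13 mg/L: below toxic threshold.

6.7 mg/L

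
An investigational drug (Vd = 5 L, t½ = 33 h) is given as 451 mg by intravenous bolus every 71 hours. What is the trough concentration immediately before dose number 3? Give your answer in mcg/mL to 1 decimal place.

24.9 mcg/mL

f = (1/2)^(τ/t½) = (1/2)^(71/33) ≈ 0.2251.
C₀ = D/Vd = 451/5 ≈ 90.200 mcg/mL.
Before the 3rd dose, 2 doses have been given. Superposition: Cmin = C₀·(f + f²).
≈ 90.200 × (0.2251 + 0.0507) ≈ 90.200 × 0.2758 ≈ 24.877 mcg/mL.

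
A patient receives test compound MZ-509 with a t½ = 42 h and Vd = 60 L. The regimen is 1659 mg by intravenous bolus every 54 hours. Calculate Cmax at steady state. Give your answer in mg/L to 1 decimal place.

k = ln2/t½ = ln2/42 ≈ 0.016504 h⁻¹; fraction remaining f = e^(−kτ) = e^(−0.016504×54) ≈ 0.4102.
At steady state, accumulation factor R = 1/(1 − e^(−kτ)) ≈ 1.6955.
Each bolus raises the concentration by D/Vd = 1659/60 ≈ 27.650 mg/L.
Steady-state peak Cmax,ss = C₀·R ≈ 27.650 × 1.6955 ≈ 46.881 mg/L.

46.9 mg/L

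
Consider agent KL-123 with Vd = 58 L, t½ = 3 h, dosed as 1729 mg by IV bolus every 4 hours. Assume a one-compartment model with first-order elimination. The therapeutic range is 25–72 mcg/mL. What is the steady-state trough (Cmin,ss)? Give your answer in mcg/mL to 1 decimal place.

Over one 4-h interval, 4/3 ≈ 1.3333 half-lives elapse, leaving f ≈ 0.3969 of each dose.
Each bolus raises the concentration by D/Vd = 1729/58 ≈ 29.810 mcg/mL.
Steady-state trough Cmin,ss = C₀·f/(1−f) ≈ 29.810 × 0.3969/0.6031 ≈ 19.618 mcg/mL.
Trough 19.6 mcg/mL vs MEC 25 mcg/mL: subtherapeutic.

19.6 mcg/mL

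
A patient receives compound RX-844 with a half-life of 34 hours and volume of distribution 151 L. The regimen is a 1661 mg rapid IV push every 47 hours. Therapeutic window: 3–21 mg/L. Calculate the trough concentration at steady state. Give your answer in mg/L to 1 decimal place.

6.8 mg/L

k = ln2/t½ = ln2/34 ≈ 0.020387 h⁻¹; fraction remaining f = e^(−kτ) = e^(−0.020387×47) ≈ 0.3836.
Accumulation ratio R = 1/(1 − f) ≈ 1/0.6164 ≈ 1.6223.
Each bolus raises the concentration by D/Vd = 1661/151 ≈ 11.000 mg/L.
Steady-state peak Cmax,ss = C₀·R ≈ 11.000 × 1.6223 ≈ 17.845 mg/L.
One interval later, Cmin,ss = Cmax,ss·e^(−kτ) ≈ 17.845 × 0.3836 ≈ 6.845 mg/L.
Trough 6.8 mg/L vs MEC 3 mg/L: adequate.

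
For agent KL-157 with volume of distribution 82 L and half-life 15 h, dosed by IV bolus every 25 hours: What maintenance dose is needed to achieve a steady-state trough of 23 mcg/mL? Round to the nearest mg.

τ/t½ = 25/15 ≈ 1.6667, so f = (1/2)^(25/15) ≈ 0.314980.
Cmin,ss = (D/Vd)·f/(1−f), so D = Cmin,ss·Vd·(1−f)/f.
D = 23 × 82 × (1−f)/f ≈ 23 × 82 × 2.17480 ≈ 4101.67 mg.

4102 mg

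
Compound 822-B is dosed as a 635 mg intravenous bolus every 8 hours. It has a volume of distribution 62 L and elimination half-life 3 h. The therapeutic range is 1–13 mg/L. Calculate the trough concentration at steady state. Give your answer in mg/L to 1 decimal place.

k = ln2/t½ = ln2/3 ≈ 0.231049 h⁻¹; fraction remaining f = e^(−kτ) = e^(−0.231049×8) ≈ 0.1575.
Accumulation ratio R = 1/(1 − f) ≈ 1/0.8425 ≈ 1.1869.
Each bolus raises the concentration by D/Vd = 635/62 ≈ 10.242 mg/L.
Cmax,ss = C₀/(1 − f) ≈ 10.242/0.8425 ≈ 12.157 mg/L.
One interval later, Cmin,ss = Cmax,ss·e^(−kτ) ≈ 12.157 × 0.1575 ≈ 1.915 mg/L.
Trough 1.9 mg/L vs MEC 1 mg/L: adequate.

1.9 mg/L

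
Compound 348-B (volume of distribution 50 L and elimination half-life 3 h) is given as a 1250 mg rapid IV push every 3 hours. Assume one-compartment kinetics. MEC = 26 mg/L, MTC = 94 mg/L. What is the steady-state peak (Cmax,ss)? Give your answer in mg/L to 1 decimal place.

50.0 mg/L

The dosing interval is 1 half-life, so f = 2^(−1) = 0.5.
Accumulation ratio R = 1/(1 − f) = 1/0.5 = 2/1.
Single-dose peak C₀ = D/Vd = 1250/50 = 25 mg/L.
Steady-state peak Cmax,ss = C₀·R = 25 × 2/1 ≈ 50.000 mg/L.
Peak 50.0 mg/L vs MTC 94 mg/L: below toxic threshold.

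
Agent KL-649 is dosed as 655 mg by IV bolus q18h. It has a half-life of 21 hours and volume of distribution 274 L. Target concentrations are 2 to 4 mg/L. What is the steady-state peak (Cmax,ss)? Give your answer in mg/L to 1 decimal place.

5.3 mg/L

τ/t½ = 18/21 ≈ 0.85714, so fraction remaining f = (1/2)^(18/21) ≈ 0.5520.
At steady state, accumulation factor R = 1/(1 − e^(−kτ)) ≈ 2.2321.
Each bolus raises the concentration by D/Vd = 655/274 ≈ 2.391 mg/L.
Steady-state peak Cmax,ss = C₀·R ≈ 2.391 × 2.2321 ≈ 5.337 mg/L.
Peak 5.3 mg/L vs MTC 4 mg/L: exceeds toxic threshold.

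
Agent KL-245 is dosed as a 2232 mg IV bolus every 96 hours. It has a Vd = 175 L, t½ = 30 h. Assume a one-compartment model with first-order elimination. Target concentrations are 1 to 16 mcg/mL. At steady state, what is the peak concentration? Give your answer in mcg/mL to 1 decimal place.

14.3 mcg/mL

k = ln2/t½ = ln2/30 ≈ 0.023105 h⁻¹; fraction remaining f = e^(−kτ) = e^(−0.023105×96) ≈ 0.1088.
At steady state, accumulation factor R = 1/(1 − e^(−kτ)) ≈ 1.1221.
Each bolus raises the concentration by D/Vd = 2232/175 ≈ 12.754 mcg/mL.
Steady-state peak Cmax,ss = C₀·R ≈ 12.754 × 1.1221 ≈ 14.311 mcg/mL.
Peak 14.3 mcg/mL vs MTC 16 mcg/mL: below toxic threshold.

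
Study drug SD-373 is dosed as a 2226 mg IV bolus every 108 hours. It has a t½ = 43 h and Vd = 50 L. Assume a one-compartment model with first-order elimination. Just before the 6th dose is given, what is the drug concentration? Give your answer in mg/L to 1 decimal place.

f = (1/2)^(τ/t½) = (1/2)^(108/43) ≈ 0.1754.
C₀ = D/Vd = 2226/50 ≈ 44.520 mg/L.
Before the 6th dose, 5 doses have been given. Superposition: Cmin = C₀·(f + f² + … + f^5).
≈ 44.520 × (0.1754 + 0.0308 + 0.0054 + 0.0009 + 0.0002) ≈ 44.520 × 0.2127 ≈ 9.469 mg/L.

9.5 mg/L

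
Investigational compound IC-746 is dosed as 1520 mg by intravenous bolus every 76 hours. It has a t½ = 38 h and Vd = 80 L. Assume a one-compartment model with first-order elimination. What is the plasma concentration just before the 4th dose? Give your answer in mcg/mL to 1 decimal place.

f = (1/2)^(τ/t½) = (1/2)^(76/38) ≈ 0.2500.
C₀ = D/Vd = 1520/80 ≈ 19.000 mcg/mL.
Before the 4th dose, 3 doses have been given. Superposition: Cmin = C₀·(f + f² + … + f^3).
≈ 19.000 × (0.2500 + 0.0625 + 0.0156) ≈ 19.000 × 0.3281 ≈ 6.234 mcg/mL.

6.2 mcg/mL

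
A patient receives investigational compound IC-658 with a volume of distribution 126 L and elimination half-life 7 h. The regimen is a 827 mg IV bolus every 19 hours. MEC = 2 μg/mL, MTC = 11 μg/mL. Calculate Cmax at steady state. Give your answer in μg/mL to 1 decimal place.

k = ln2/t½ = ln2/7 ≈ 0.099021 h⁻¹; fraction remaining f = e^(−kτ) = e^(−0.099021×19) ≈ 0.1524.
Accumulation ratio R = 1/(1 − f) ≈ 1/0.8476 ≈ 1.1798.
Single-dose peak C₀ = D/Vd = 827/126 ≈ 6.563 μg/mL.
Steady-state peak Cmax,ss = C₀·R ≈ 6.563 × 1.1798 ≈ 7.743 μg/mL.
Peak 7.7 μg/mL vs MTC 11 μg/mL: below toxic threshold.

7.7 μg/mL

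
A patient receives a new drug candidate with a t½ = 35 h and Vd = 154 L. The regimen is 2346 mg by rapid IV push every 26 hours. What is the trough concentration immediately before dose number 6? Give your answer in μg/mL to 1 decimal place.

f = (1/2)^(τ/t½) = (1/2)^(26/35) ≈ 0.5976.
C₀ = D/Vd = 2346/154 ≈ 15.234 μg/mL.
Before the 6th dose, 5 doses have been given. Superposition: Cmin = C₀·(f + f² + … + f^5).
≈ 15.234 × (0.5976 + 0.3571 + 0.2134 + 0.1275 + 0.0762) ≈ 15.234 × 1.3718 ≈ 20.898 μg/mL.

20.9 μg/mL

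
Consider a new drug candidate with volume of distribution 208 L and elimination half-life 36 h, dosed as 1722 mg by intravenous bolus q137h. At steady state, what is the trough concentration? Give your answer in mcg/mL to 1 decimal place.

τ/t½ = 137/36 ≈ 3.8056, so fraction remaining f = (1/2)^(137/36) ≈ 0.0715.
At steady state, accumulation factor R = 1/(1 − e^(−kτ)) ≈ 1.0770.
Each bolus raises the concentration by D/Vd = 1722/208 ≈ 8.279 mcg/mL.
Cmax,ss = C₀/(1 − f) ≈ 8.279/0.9285 ≈ 8.917 mcg/mL.
Steady-state trough Cmin,ss = Cmax,ss·f ≈ 8.917 × 0.0715 ≈ 0.638 mcg/mL.

0.6 mcg/mL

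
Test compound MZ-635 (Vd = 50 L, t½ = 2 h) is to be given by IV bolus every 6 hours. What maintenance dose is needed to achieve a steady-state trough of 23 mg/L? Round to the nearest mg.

τ/t½ = 6/2 ≈ 3, so f = (1/2)^(6/2) ≈ 0.125000.
Cmin,ss = (D/Vd)·f/(1−f), so D = Cmin,ss·Vd·(1−f)/f.
D = 23 × 50 × (1−f)/f ≈ 23 × 50 × 7.00000 ≈ 8050.00 mg.

8050 mg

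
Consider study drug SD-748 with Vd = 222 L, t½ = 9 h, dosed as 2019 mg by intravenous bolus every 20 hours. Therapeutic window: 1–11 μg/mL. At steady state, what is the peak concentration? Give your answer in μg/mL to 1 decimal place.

11.6 μg/mL

Over one 20-h interval, 20/9 ≈ 2.2222 half-lives elapse, leaving f ≈ 0.2143 of each dose.
At steady state, accumulation factor R = 1/(1 − e^(−kτ)) ≈ 1.2728.
Each bolus raises the concentration by D/Vd = 2019/222 ≈ 9.095 μg/mL.
Steady-state peak Cmax,ss = C₀·R ≈ 9.095 × 1.2728 ≈ 11.576 μg/mL.
Peak 11.6 μg/mL vs MTC 11 μg/mL: exceeds toxic threshold.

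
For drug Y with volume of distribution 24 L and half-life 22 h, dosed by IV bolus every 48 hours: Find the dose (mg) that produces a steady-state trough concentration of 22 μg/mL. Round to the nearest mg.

1868 mg

τ/t½ = 48/22 ≈ 2.1818, so f = (1/2)^(48/22) ≈ 0.220398.
Cmin,ss = (D/Vd)·f/(1−f), so D = Cmin,ss·Vd·(1−f)/f.
D = 22 × 24 × (1−f)/f ≈ 22 × 24 × 3.53725 ≈ 1867.67 mg.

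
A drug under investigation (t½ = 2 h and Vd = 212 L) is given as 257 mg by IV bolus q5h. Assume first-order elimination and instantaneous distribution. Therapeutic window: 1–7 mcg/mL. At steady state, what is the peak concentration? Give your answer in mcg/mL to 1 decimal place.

k = ln2/t½ = ln2/2 ≈ 0.346574 h⁻¹; fraction remaining f = e^(−kτ) = e^(−0.346574×5) ≈ 0.1768.
At steady state, accumulation factor R = 1/(1 − e^(−kτ)) ≈ 1.2148.
Single-dose peak C₀ = D/Vd = 257/212 ≈ 1.212 mcg/mL.
Steady-state peak Cmax,ss = C₀·R ≈ 1.212 × 1.2148 ≈ 1.472 mcg/mL.
Peak 1.5 mcg/mL vs MTC 7 mcg/mL: below toxic threshold.

1.5 mcg/mL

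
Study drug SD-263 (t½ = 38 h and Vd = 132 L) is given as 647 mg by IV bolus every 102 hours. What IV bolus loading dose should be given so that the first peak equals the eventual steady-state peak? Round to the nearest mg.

f = (1/2)^(102/38) ≈ 0.155587; accumulation ratio R = 1/(1−f) ≈ 1.18425.
Loading dose to hit Cmax,ss on first dose: D_load = D_maint·R ≈ 647 × 1.18425 ≈ 766.21 mg.

766 mg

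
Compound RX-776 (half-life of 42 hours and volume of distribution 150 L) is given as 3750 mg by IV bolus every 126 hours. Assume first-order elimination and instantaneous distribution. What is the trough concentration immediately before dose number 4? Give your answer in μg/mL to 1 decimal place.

f = (1/2)^(τ/t½) = (1/2)^(126/42) ≈ 0.1250.
C₀ = D/Vd = 3750/150 ≈ 25.000 μg/mL.
Before the 4th dose, 3 doses have been given. Superposition: Cmin = C₀·(f + f² + … + f^3).
≈ 25.000 × (0.1250 + 0.0156 + 0.0020) ≈ 25.000 × 0.1426 ≈ 3.565 μg/mL.

3.6 μg/mL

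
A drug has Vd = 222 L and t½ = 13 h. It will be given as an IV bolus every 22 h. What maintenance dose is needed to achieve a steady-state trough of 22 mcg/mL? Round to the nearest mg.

10900 mg

τ/t½ = 22/13 ≈ 1.6923, so f = (1/2)^(22/13) ≈ 0.309432.
Cmin,ss = (D/Vd)·f/(1−f), so D = Cmin,ss·Vd·(1−f)/f.
D = 22 × 222 × (1−f)/f ≈ 22 × 222 × 2.23173 ≈ 10899.77 mg.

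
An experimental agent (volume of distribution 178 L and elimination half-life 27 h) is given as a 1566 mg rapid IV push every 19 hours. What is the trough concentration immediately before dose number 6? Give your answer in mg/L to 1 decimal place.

f = (1/2)^(τ/t½) = (1/2)^(19/27) ≈ 0.6140.
C₀ = D/Vd = 1566/178 ≈ 8.798 mg/L.
Before the 6th dose, 5 doses have been given. Superposition: Cmin = C₀·(f + f² + … + f^5).
≈ 8.798 × (0.6140 + 0.3770 + 0.2315 + 0.1421 + 0.0873) ≈ 8.798 × 1.4519 ≈ 12.774 mg/L.

12.8 mg/L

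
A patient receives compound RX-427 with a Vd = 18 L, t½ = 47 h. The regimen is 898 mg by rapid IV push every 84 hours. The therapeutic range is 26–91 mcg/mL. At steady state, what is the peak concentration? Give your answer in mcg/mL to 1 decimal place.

Over one 84-h interval, 84/47 ≈ 1.7872 half-lives elapse, leaving f ≈ 0.2897 of each dose.
Accumulation ratio R = 1/(1 − f) ≈ 1/0.7103 ≈ 1.4079.
Each bolus raises the concentration by D/Vd = 898/18 ≈ 49.889 mcg/mL.
Steady-state peak Cmax,ss = C₀·R ≈ 49.889 × 1.4079 ≈ 70.239 mcg/mL.
Peak 70.2 mcg/mL vs MTC 91 mcg/mL: below toxic threshold.

70.2 mcg/mL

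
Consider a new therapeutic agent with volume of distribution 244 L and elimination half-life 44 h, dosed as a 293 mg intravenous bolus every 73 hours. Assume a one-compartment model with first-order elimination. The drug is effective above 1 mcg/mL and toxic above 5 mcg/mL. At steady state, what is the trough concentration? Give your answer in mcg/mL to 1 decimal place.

0.6 mcg/mL

Over one 73-h interval, 73/44 ≈ 1.6591 half-lives elapse, leaving f ≈ 0.3166 of each dose.
Accumulation ratio R = 1/(1 − f) ≈ 1/0.6834 ≈ 1.4633.
Single-dose peak C₀ = D/Vd = 293/244 ≈ 1.201 mcg/mL.
Steady-state peak Cmax,ss = C₀·R ≈ 1.201 × 1.4633 ≈ 1.757 mcg/mL.
One interval later, Cmin,ss = Cmax,ss·e^(−kτ) ≈ 1.757 × 0.3166 ≈ 0.556 mcg/mL.
Trough 0.6 mcg/mL vs MEC 1 mcg/mL: subtherapeutic.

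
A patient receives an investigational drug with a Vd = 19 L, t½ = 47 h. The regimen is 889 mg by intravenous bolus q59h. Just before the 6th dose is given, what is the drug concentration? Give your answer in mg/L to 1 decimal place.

f = (1/2)^(τ/t½) = (1/2)^(59/47) ≈ 0.4189.
C₀ = D/Vd = 889/19 ≈ 46.789 mg/L.
Before the 6th dose, 5 doses have been given. Superposition: Cmin = C₀·(f + f² + … + f^5).
≈ 46.789 × (0.4189 + 0.1755 + 0.0735 + 0.0308 + 0.0129) ≈ 46.789 × 0.7116 ≈ 33.295 mg/L.

33.3 mg/L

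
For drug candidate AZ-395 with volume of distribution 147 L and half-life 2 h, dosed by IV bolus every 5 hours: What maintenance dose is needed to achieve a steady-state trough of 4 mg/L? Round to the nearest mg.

τ/t½ = 5/2 ≈ 2.5, so f = (1/2)^(5/2) ≈ 0.176777.
Cmin,ss = (D/Vd)·f/(1−f), so D = Cmin,ss·Vd·(1−f)/f.
D = 4 × 147 × (1−f)/f ≈ 4 × 147 × 4.65684 ≈ 2738.22 mg.

2738 mg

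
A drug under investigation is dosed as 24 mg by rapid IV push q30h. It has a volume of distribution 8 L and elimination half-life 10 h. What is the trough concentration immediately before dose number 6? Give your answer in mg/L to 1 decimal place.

0.4 mg/L

f = (1/2)^(τ/t½) = (1/2)^(30/10) ≈ 0.1250.
C₀ = D/Vd = 24/8 ≈ 3.000 mg/L.
Before the 6th dose, 5 doses have been given. Superposition: Cmin = C₀·(f + f² + … + f^5).
≈ 3.000 × (0.1250 + 0.0156 + 0.0020 + 0.0002 + 0.0000) ≈ 3.000 × 0.1428 ≈ 0.428 mg/L.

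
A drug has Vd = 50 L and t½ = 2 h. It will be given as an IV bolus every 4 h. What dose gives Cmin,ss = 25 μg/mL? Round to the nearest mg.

3750 mg

τ/t½ = 4/2 ≈ 2, so f = (1/2)^(4/2) ≈ 0.250000.
Cmin,ss = (D/Vd)·f/(1−f), so D = Cmin,ss·Vd·(1−f)/f.
D = 25 × 50 × (1−f)/f ≈ 25 × 50 × 3.00000 ≈ 3750.00 mg.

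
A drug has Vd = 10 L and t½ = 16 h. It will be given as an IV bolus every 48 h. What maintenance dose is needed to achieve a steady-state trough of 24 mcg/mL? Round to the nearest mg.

1680 mg

τ/t½ = 48/16 ≈ 3, so f = (1/2)^(48/16) ≈ 0.125000.
Cmin,ss = (D/Vd)·f/(1−f), so D = Cmin,ss·Vd·(1−f)/f.
D = 24 × 10 × (1−f)/f ≈ 24 × 10 × 7.00000 ≈ 1680.00 mg.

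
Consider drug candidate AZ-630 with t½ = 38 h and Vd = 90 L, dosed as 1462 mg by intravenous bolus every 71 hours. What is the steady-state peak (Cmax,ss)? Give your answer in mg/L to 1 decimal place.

22.4 mg/L

k = ln2/t½ = ln2/38 ≈ 0.018241 h⁻¹; fraction remaining f = e^(−kτ) = e^(−0.018241×71) ≈ 0.2739.
At steady state, accumulation factor R = 1/(1 − e^(−kτ)) ≈ 1.3772.
Each bolus raises the concentration by D/Vd = 1462/90 ≈ 16.244 mg/L.
Cmax,ss = C₀/(1 − f) ≈ 16.244/0.7261 ≈ 22.372 mg/L.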